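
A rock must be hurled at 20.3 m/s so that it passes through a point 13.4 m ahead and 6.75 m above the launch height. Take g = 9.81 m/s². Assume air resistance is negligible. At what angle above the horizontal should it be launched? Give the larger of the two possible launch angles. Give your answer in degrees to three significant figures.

79.7°

Trajectory: y = x tanθ − g x² (1 + tan²θ)/(2v₀²). With x = 13.4, y = 6.75, v₀ = 20.3, g = 9.81:
2.137 tan²θ − 13.4 tanθ + (8.887) = 0.
tanθ = [13.4 ± √(13.4² − 4 × 2.137 × (8.887))] / (2 × 2.137) = (13.4 ± 10.18) / 4.275, giving tanθ = 0.7539 or 5.516.
θ = 37.01° or 79.72°; the larger is 79.72°.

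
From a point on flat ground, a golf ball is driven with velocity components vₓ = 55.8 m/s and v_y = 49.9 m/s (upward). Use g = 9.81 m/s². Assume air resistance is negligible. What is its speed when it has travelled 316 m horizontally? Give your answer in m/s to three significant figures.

x = vₓ t ⇒ t = 316/55.80 = 5.663 s.
Vertical velocity there: v_y = v_y0 − g t = 49.90 − 9.81 × 5.663 = −5.655 m/s.
Speed: √(vₓ² + v_y²) = √(55.80² + 5.655²) = 56.09 m/s.

56.1 m/s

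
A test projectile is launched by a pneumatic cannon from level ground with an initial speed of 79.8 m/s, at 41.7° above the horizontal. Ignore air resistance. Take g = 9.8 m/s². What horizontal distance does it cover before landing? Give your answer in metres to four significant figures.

645.5 m

Horizontal component vₓ = 79.80 cos 41.7° = 59.58 m/s; vertical v_y0 = 79.80 sin 41.7° = 53.09 m/s.
Flight time T = 2 v_y0 / g = 10.83 s.
Horizontal distance R = vₓ T = 59.58 × 10.83 = 645.5 m.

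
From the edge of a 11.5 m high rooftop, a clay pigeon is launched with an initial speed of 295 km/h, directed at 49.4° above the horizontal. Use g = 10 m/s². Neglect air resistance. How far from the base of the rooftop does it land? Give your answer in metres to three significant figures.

Convert: 295 km/h = 295/3.6 = 81.94 m/s.
Resolve: vₓ = 81.94 cos 49.4° = 53.33 m/s and v_y0 = 81.94 sin 49.4° = 62.22 m/s.
With up positive and y = 0 at the ground: y(t) = 11.5 + (62.22) t − 5.000 t². Setting y = 0 and taking the positive root: t = [62.22 + √(62.22² + 2·10.0·11.5)] / 10.0 = (62.22 + 64.04) / 10.0 = 12.63 s.
Horizontal distance: R = vₓ t = 53.33 × 12.63 = 673.3 m.

673 m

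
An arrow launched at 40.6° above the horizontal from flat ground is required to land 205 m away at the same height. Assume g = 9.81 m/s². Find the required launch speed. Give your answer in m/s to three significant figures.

45.1 m/s

On level ground R = v₀² sin 2θ / g ⇒ v₀ = √(gR / sin 2θ).
v₀ = √(9.81 × 205 / sin 81.20°) = √(2011 / 0.9882) = √2035.0 = 45.11 m/s.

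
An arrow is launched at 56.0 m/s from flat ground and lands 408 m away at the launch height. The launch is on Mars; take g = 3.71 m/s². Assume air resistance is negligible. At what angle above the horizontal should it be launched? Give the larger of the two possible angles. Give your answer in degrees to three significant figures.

Level-ground range R = v₀² sin(2θ)/g ⇒ sin(2θ) = gR/v₀² = 3.71 × 408 / 56.0² = 0.4827.
2θ = 28.86° or 180° − 28.86° = 151.1°, so θ = 14.43° or 75.57°.
The larger angle is 75.57°.

75.6°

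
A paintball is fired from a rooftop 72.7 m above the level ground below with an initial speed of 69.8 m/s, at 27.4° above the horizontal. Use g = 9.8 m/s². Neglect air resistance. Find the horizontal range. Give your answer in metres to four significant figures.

Components: vₓ = 69.80 cos 27.4° = 61.97 m/s, v_y0 = 69.80 sin 27.4° = 32.12 m/s.
With up positive and y = 0 at the ground: y(t) = 72.7 + (32.12) t − 4.900 t². Setting y = 0 and taking the positive root: t = [32.12 + √(32.12² + 2·9.80·72.7)] / 9.80 = (32.12 + 49.57) / 9.80 = 8.335 s.
Horizontal distance: R = vₓ t = 61.97 × 8.335 = 516.5 m.

516.5 m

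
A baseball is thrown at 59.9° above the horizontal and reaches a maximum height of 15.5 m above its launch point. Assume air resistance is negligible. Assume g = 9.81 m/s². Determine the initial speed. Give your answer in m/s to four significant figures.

At the peak v_y = 0, so v_y0 = √(2gH) = √(2 × 9.81 × 15.5) = 17.44 m/s.
v_y0 = v₀ sin θ ⇒ v₀ = 17.44 / sin 59.9° = 20.16 m/s.

20.16 m/s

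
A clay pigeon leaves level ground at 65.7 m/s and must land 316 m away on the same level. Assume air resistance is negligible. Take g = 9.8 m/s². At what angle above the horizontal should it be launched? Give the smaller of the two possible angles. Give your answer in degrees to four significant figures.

R = v₀² sin 2θ / g gives sin 2θ = gR/v₀² = 9.80·316/65.7² = 0.7174.
2θ = 45.84° or 180° − 45.84° = 134.2°, so θ = 22.92° or 67.08°.
The smaller angle is 22.92°.

22.92°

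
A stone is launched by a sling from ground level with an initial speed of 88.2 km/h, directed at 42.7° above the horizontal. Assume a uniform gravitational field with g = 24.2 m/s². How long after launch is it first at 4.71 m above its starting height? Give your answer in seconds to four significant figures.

Convert: 88.2 km/h = 88.2/3.6 = 24.50 m/s.
Components: vₓ = 24.50 cos 42.7° = 18.01 m/s, v_y0 = 24.50 sin 42.7° = 16.61 m/s.
Require v_y0 t − ½ g t² = 4.71, i.e. 12.10 t² − 16.61 t + 4.71 = 0.
t = [16.61 ± √(16.61² − 2·24.2·4.71)] / 24.2 = (16.61 ± 6.935) / 24.2, so t = 0.4000 s or t = 0.9731 s.
The first (ascending) time is 0.4000 s.

0.4000 s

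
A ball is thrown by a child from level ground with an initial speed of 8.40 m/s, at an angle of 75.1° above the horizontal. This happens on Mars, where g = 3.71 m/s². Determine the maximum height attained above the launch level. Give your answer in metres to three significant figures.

Horizontal component vₓ = 8.400 cos 75.1° = 2.160 m/s; vertical v_y0 = 8.400 sin 75.1° = 8.118 m/s.
Maximum height: H = v_y0² / (2g) = 8.118² / (2 × 3.71) = 8.881 m.

8.88 m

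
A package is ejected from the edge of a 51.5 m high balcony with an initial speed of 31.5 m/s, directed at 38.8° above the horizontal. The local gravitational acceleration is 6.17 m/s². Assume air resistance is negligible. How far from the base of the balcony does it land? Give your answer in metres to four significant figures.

205.9 m

Horizontal component vₓ = 31.50 cos 38.8° = 24.55 m/s; vertical v_y0 = 31.50 sin 38.8° = 19.74 m/s.
Vertical motion (up positive, ground at y = 0): 3.085 t² − (19.74) t − 51.5 = 0, so t = (19.74 + √(19.74² + 2·6.17·51.5)) / 6.17 = (19.74 + 32.02) / 6.17 = 8.388 s.
Horizontal distance: R = vₓ t = 24.55 × 8.388 = 205.9 m.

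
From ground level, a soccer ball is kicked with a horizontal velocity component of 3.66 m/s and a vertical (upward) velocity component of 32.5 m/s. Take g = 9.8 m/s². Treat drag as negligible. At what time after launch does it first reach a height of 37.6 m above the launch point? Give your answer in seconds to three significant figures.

1.49 s

Set y = v_y0 t − ½ g t² = 37.6: 4.900 t² − 32.50 t + 37.6 = 0.
Quadratic formula: t = (32.50 ± √319.29) / 9.80 = (32.50 ± 17.87) / 9.80 → t = 1.493 s or 5.140 s.
The first (ascending) time is 1.493 s.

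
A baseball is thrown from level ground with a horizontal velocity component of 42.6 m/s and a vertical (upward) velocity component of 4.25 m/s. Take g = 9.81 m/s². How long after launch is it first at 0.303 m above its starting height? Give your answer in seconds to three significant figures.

Require v_y0 t − ½ g t² = 0.303, i.e. 4.905 t² − 4.250 t + 0.303 = 0.
Quadratic formula: t = (4.250 ± √12.118) / 9.81 = (4.250 ± 3.481) / 9.81 → t = 0.07839 s or 0.7881 s.
The first (ascending) time is 0.07839 s.

0.0784 s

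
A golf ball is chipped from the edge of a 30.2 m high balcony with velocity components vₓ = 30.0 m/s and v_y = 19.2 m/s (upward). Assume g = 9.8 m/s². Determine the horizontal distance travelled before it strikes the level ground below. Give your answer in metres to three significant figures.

154 m

Vertical motion (up positive, ground at y = 0): 4.900 t² − (19.20) t − 30.2 = 0, so t = (19.20 + √(19.20² + 2·9.80·30.2)) / 9.80 = (19.20 + 30.99) / 9.80 = 5.122 s.
Horizontal distance: R = vₓ t = 30.00 × 5.122 = 153.7 m.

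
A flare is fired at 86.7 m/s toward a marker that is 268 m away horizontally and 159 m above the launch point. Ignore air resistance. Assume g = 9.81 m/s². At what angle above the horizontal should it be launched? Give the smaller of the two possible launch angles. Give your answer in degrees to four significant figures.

Trajectory: y = x tanθ − g x² (1 + tan²θ)/(2v₀²). With x = 268, y = 159, v₀ = 86.7, g = 9.81:
46.87 tan²θ − 268 tanθ + (205.9) = 0.
tanθ = [268 ± √(268² − 4 × 46.87 × (205.9))] / (2 × 46.87) = (268 ± 182.3) / 93.73, giving tanθ = 0.9144 or 4.804.
θ = 42.44° or 78.24°; the smaller is 42.44°.

42.44°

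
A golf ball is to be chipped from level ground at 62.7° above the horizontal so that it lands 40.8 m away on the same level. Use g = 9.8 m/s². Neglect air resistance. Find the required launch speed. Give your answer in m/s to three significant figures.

22.1 m/s

From R = (v₀² / g) sin 2θ: v₀ = √(gR / sin 2θ).
v₀ = √(9.80 × 40.8 / sin 125.4°) = √(399.8 / 0.8151) = √490.52 = 22.15 m/s.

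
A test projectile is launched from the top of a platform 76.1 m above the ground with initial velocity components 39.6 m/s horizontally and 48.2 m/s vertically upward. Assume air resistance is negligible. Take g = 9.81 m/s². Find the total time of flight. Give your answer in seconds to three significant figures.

With up positive and y = 0 at the ground: y(t) = 76.1 + (48.20) t − 4.905 t². Setting y = 0 and taking the positive root: t = [48.20 + √(48.20² + 2·9.81·76.1)] / 9.81 = (48.20 + 61.78) / 9.81 = 11.21 s.

11.2 s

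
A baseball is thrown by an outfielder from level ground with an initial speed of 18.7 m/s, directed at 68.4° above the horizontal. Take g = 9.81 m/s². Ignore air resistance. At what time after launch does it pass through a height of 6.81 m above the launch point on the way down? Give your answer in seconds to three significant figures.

3.10 s

Horizontal component vₓ = 18.70 cos 68.4° = 6.884 m/s; vertical v_y0 = 18.70 sin 68.4° = 17.39 m/s.
Require v_y0 t − ½ g t² = 6.81, i.e. 4.905 t² − 17.39 t + 6.81 = 0.
t = [17.39 ± √(17.39² − 2·9.81·6.81)] / 9.81 = (17.39 ± 12.99) / 9.81, so t = 0.4484 s or t = 3.096 s.
The descending-branch root is 3.096 s.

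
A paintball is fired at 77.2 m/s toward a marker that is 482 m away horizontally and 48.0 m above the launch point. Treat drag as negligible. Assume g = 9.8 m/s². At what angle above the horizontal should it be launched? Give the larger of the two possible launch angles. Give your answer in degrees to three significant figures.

Trajectory: y = x tanθ − g x² (1 + tan²θ)/(2v₀²). With x = 482, y = 48.0, v₀ = 77.2, g = 9.80:
191.0 tan²θ − 482 tanθ + (239.0) = 0.
tanθ = [482 ± √(482² − 4 × 191.0 × (239.0))] / (2 × 191.0) = (482 ± 223.0) / 382.0, giving tanθ = 0.6781 or 1.845.
θ = 34.14° or 61.55°; the larger is 61.55°.

61.5°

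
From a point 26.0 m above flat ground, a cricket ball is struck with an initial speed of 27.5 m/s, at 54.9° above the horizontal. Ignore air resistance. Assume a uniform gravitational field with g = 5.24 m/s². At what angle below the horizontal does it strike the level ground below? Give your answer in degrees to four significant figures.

60.46°

Resolve: vₓ = 27.50 cos 54.9° = 15.81 m/s and v_y0 = 27.50 sin 54.9° = 22.50 m/s.
With up positive and y = 0 at the ground: y(t) = 26.0 + (22.50) t − 2.620 t². Setting y = 0 and taking the positive root: t = [22.50 + √(22.50² + 2·5.24·26.0)] / 5.24 = (22.50 + 27.91) / 5.24 = 9.619 s.
At impact: v_y = v_y0 − g t = −27.91 m/s; vₓ = 15.81 m/s.
Angle below horizontal: arctan(|v_y|/vₓ) = arctan(27.91/15.81) = 60.46°.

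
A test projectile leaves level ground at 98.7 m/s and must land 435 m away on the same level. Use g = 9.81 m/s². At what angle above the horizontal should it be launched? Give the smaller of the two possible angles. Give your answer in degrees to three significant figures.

From R = (v₀²/g) sin 2θ: sin 2θ = 9.81 × 435 / 9741.7 = 0.4381.
2θ = 25.98° or 180° − 25.98° = 154.0°, so θ = 12.99° or 77.01°.
The smaller angle is 12.99°.

13.0°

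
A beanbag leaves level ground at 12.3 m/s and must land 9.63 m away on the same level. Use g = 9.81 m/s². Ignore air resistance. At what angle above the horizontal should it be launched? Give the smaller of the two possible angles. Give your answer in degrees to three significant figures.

Level-ground range R = v₀² sin(2θ)/g ⇒ sin(2θ) = gR/v₀² = 9.81 × 9.63 / 12.3² = 0.6244.
2θ = 38.64° or 180° − 38.64° = 141.4°, so θ = 19.32° or 70.68°.
The smaller angle is 19.32°.

19.3°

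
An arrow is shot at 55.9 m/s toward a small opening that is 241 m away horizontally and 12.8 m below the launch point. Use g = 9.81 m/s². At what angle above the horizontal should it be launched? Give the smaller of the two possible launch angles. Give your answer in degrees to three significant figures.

20.8°

Trajectory: y = x tanθ − g x² (1 + tan²θ)/(2v₀²). With x = 241, y = −12.8, v₀ = 55.9, g = 9.81:
91.17 tan²θ − 241 tanθ + (78.37) = 0.
tanθ = [241 ± √(241² − 4 × 91.17 × (78.37))] / (2 × 91.17) = (241 ± 171.8) / 182.3, giving tanθ = 0.3797 or 2.264.
θ = 20.79° or 66.17°; the smaller is 20.79°.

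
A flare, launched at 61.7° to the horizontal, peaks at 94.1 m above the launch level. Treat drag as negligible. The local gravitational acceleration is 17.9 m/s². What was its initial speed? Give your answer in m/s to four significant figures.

65.92 m/s

At the peak v_y = 0, so v_y0 = √(2gH) = √(2 × 17.9 × 94.1) = 58.04 m/s.
v_y0 = v₀ sin θ ⇒ v₀ = 58.04 / sin 61.7° = 65.92 m/s.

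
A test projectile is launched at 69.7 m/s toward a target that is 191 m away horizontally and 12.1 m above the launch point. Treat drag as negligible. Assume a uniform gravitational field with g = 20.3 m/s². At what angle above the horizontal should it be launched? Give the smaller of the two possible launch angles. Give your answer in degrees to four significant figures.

31.46°

Trajectory: y = x tanθ − g x² (1 + tan²θ)/(2v₀²). With x = 191, y = 12.1, v₀ = 69.7, g = 20.3:
76.22 tan²θ − 191 tanθ + (88.32) = 0.
tanθ = [191 ± √(191² − 4 × 76.22 × (88.32))] / (2 × 76.22) = (191 ± 97.75) / 152.4, giving tanθ = 0.6117 or 1.894.
θ = 31.46° or 62.17°; the smaller is 31.46°.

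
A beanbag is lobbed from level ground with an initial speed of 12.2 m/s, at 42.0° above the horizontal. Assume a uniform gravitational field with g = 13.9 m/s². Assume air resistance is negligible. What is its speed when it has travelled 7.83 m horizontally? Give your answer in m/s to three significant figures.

9.85 m/s

Resolve: vₓ = 12.20 cos 42.0° = 9.066 m/s and v_y0 = 12.20 sin 42.0° = 8.163 m/s.
x = vₓ t ⇒ t = 7.83/9.066 = 0.8636 s.
Vertical velocity there: v_y = v_y0 − g t = 8.163 − 13.9 × 0.8636 = −3.841 m/s.
Speed: √(vₓ² + v_y²) = √(9.066² + 3.841²) = 9.846 m/s.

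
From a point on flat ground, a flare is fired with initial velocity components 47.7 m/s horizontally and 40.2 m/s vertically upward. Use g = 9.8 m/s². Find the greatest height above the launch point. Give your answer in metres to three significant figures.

82.5 m

At the apex v_y = 0, so H = v_y0²/(2g) = 40.20²/19.60 = 82.45 m.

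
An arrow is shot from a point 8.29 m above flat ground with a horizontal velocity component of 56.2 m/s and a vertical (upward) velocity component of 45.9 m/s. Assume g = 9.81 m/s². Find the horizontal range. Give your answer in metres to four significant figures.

535.9 m

The projectile lands when y = 8.29 + (45.90) t − ½·9.81·t² = 0. Positive root: t = (45.90 + √(45.90² + 2·9.81·8.29)) / 9.81 = (45.90 + 47.64) / 9.81 = 9.535 s.
Horizontal distance: R = vₓ t = 56.20 × 9.535 = 535.9 m.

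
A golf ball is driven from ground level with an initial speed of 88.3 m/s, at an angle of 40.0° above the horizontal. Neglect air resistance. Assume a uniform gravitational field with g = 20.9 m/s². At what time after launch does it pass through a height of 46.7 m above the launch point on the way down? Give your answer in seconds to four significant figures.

4.420 s

Resolve: vₓ = 88.30 cos 40.0° = 67.64 m/s and v_y0 = 88.30 sin 40.0° = 56.76 m/s.
Height y(t) = 56.76 t − 10.45 t² = 46.7 gives 10.45 t² − 56.76 t + 46.7 = 0.
t = [56.76 ± √(56.76² − 2·20.9·46.7)] / 20.9 = (56.76 ± 35.63) / 20.9, so t = 1.011 s or t = 4.420 s.
The descending-branch root is 4.420 s.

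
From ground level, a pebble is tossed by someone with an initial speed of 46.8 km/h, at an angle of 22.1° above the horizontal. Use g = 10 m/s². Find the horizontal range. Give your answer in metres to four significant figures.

11.78 m

Convert: 46.8 km/h = 46.8/3.6 = 13.00 m/s.
vₓ = 13.00 cos 22.1° = 12.04 m/s; v_y0 = 13.00 sin 22.1° = 4.891 m/s.
Time aloft: T = 2 v_y0 / g = 2 × 4.891 / 10.0 = 0.9782 s.
Horizontal distance R = vₓ T = 12.04 × 0.9782 = 11.78 m.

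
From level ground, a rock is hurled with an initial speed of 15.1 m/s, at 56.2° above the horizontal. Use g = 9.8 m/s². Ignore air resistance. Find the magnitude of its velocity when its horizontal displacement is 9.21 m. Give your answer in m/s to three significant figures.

Components: vₓ = 15.10 cos 56.2° = 8.400 m/s, v_y0 = 15.10 sin 56.2° = 12.55 m/s.
x = vₓ t ⇒ t = 9.21/8.400 = 1.096 s.
Vertical velocity there: v_y = v_y0 − g t = 12.55 − 9.80 × 1.096 = 1.803 m/s.
Speed: √(vₓ² + v_y²) = √(8.400² + 1.803²) = 8.591 m/s.

8.59 m/s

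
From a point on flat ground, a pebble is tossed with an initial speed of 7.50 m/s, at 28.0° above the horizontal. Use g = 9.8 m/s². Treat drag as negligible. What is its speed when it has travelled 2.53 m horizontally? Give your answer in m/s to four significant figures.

6.626 m/s

Horizontal component vₓ = 7.500 cos 28.0° = 6.622 m/s; vertical v_y0 = 7.500 sin 28.0° = 3.521 m/s.
Time to reach x = 2.53 m: t = x/vₓ = 2.53/6.622 = 0.3821 s.
Vertical velocity there: v_y = v_y0 − g t = 3.521 − 9.80 × 0.3821 = −0.2231 m/s.
Speed: √(vₓ² + v_y²) = √(6.622² + 0.2231²) = 6.626 m/s.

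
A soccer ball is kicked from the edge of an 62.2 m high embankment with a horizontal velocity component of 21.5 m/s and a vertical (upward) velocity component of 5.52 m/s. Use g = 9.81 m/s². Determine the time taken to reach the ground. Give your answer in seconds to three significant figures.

4.17 s

The projectile lands when y = 62.2 + (5.520) t − ½·9.81·t² = 0. Positive root: t = (5.520 + √(5.520² + 2·9.81·62.2)) / 9.81 = (5.520 + 35.37) / 9.81 = 4.168 s.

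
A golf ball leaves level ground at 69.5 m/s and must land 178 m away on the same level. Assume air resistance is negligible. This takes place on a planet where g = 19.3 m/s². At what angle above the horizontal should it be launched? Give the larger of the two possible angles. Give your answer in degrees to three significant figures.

67.3°

Level-ground range R = v₀² sin(2θ)/g ⇒ sin(2θ) = gR/v₀² = 19.3 × 178 / 69.5² = 0.7112.
2θ = 45.33° or 180° − 45.33° = 134.7°, so θ = 22.67° or 67.33°.
The larger angle is 67.33°.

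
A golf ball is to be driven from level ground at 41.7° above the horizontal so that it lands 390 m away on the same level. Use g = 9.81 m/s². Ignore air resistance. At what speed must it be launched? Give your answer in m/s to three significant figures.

From R = (v₀² / g) sin 2θ: v₀ = √(gR / sin 2θ).
v₀ = √(9.81 × 390 / sin 83.40°) = √(3826 / 0.9934) = √3851.4 = 62.06 m/s.

62.1 m/s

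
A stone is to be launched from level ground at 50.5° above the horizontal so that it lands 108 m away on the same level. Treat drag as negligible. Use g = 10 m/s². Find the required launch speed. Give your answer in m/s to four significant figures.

33.17 m/s

On level ground R = v₀² sin 2θ / g ⇒ v₀ = √(gR / sin 2θ).
v₀ = √(10.0 × 108 / sin 101.0°) = √(1080 / 0.9816) = √1100.2 = 33.17 m/s.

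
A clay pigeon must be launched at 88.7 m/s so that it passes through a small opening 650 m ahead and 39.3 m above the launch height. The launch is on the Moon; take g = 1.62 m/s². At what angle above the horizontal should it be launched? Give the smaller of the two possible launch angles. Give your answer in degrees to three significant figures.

7.32°

Trajectory: y = x tanθ − g x² (1 + tan²θ)/(2v₀²). With x = 650, y = 39.3, v₀ = 88.7, g = 1.62:
43.50 tan²θ − 650 tanθ + (82.80) = 0.
tanθ = [650 ± √(650² − 4 × 43.50 × (82.80))] / (2 × 43.50) = (650 ± 638.8) / 87.00, giving tanθ = 0.1285 or 14.81.
θ = 7.322° or 86.14°; the smaller is 7.322°.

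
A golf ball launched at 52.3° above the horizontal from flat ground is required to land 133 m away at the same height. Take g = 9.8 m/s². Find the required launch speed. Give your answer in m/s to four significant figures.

From R = (v₀² / g) sin 2θ: v₀ = √(gR / sin 2θ).
v₀ = √(9.80 × 133 / sin 104.6°) = √(1303 / 0.9677) = √1346.9 = 36.70 m/s.

36.70 m/s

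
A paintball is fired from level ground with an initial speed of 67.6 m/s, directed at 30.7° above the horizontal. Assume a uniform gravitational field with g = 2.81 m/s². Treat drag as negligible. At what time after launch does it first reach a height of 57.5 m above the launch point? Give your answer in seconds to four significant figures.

1.798 s

Components: vₓ = 67.60 cos 30.7° = 58.13 m/s, v_y0 = 67.60 sin 30.7° = 34.51 m/s.
Height y(t) = 34.51 t − 1.405 t² = 57.5 gives 1.405 t² − 34.51 t + 57.5 = 0.
Quadratic formula: t = (34.51 ± √867.98) / 2.81 = (34.51 ± 29.46) / 2.81 → t = 1.798 s or 22.77 s.
The first (ascending) time is 1.798 s.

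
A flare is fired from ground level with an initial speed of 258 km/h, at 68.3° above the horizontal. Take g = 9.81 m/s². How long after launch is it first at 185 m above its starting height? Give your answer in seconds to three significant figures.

Convert: 258 km/h = 258/3.6 = 71.67 m/s.
Components: vₓ = 71.67 cos 68.3° = 26.50 m/s, v_y0 = 71.67 sin 68.3° = 66.59 m/s.
Height y(t) = 66.59 t − 4.905 t² = 185 gives 4.905 t² − 66.59 t + 185 = 0.
Quadratic formula: t = (66.59 ± √804.24) / 9.81 = (66.59 ± 28.36) / 9.81 → t = 3.897 s or 9.679 s.
The first (ascending) time is 3.897 s.

3.90 s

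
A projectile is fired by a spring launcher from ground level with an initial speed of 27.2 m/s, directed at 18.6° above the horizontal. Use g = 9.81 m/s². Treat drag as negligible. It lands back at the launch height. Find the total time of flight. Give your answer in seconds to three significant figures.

1.77 s

Horizontal component vₓ = 27.20 cos 18.6° = 25.78 m/s; vertical v_y0 = 27.20 sin 18.6° = 8.676 m/s.
It returns to y = 0 when t = 2 v_y0 / g = 2(8.676)/9.81 = 1.769 s.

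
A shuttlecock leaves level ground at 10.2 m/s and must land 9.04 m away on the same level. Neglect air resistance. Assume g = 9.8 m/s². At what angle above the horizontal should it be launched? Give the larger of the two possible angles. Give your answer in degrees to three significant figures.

Level-ground range R = v₀² sin(2θ)/g ⇒ sin(2θ) = gR/v₀² = 9.80 × 9.04 / 10.2² = 0.8515.
2θ = 58.38° or 180° − 58.38° = 121.6°, so θ = 29.19° or 60.81°.
The larger angle is 60.81°.

60.8°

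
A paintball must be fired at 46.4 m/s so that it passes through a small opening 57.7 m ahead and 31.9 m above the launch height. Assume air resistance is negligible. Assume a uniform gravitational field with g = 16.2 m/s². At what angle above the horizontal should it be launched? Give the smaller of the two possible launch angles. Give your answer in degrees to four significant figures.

44.34°

Trajectory: y = x tanθ − g x² (1 + tan²θ)/(2v₀²). With x = 57.7, y = 31.9, v₀ = 46.4, g = 16.2:
12.53 tan²θ − 57.7 tanθ + (44.43) = 0.
tanθ = [57.7 ± √(57.7² − 4 × 12.53 × (44.43))] / (2 × 12.53) = (57.7 ± 33.22) / 25.05, giving tanθ = 0.9773 or 3.629.
θ = 44.34° or 74.60°; the smaller is 44.34°.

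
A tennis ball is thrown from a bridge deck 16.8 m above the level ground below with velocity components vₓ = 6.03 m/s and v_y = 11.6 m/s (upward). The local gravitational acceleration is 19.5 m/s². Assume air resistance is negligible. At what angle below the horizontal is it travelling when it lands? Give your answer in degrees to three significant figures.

77.9°

Vertical motion (up positive, ground at y = 0): 9.750 t² − (11.60) t − 16.8 = 0, so t = (11.60 + √(11.60² + 2·19.5·16.8)) / 19.5 = (11.60 + 28.10) / 19.5 = 2.036 s.
At impact: v_y = v_y0 − g t = −28.10 m/s; vₓ = 6.030 m/s.
Angle below horizontal: arctan(|v_y|/vₓ) = arctan(28.10/6.030) = 77.89°.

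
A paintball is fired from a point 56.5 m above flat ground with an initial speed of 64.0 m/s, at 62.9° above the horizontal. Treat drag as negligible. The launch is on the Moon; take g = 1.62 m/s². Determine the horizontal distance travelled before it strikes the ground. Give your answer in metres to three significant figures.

vₓ = 64.00 cos 62.9° = 29.15 m/s; v_y0 = 64.00 sin 62.9° = 56.97 m/s.
With up positive and y = 0 at the ground: y(t) = 56.5 + (56.97) t − 0.8100 t². Setting y = 0 and taking the positive root: t = [56.97 + √(56.97² + 2·1.62·56.5)] / 1.62 = (56.97 + 58.56) / 1.62 = 71.32 s.
Horizontal distance: R = vₓ t = 29.15 × 71.32 = 2079 m.

2080 m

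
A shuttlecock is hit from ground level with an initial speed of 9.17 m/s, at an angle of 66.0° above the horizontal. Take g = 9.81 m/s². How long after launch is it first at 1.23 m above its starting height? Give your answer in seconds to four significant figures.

0.1622 s

Resolve: vₓ = 9.170 cos 66.0° = 3.730 m/s and v_y0 = 9.170 sin 66.0° = 8.377 m/s.
Set y = v_y0 t − ½ g t² = 1.23: 4.905 t² − 8.377 t + 1.23 = 0.
Quadratic formula: t = (8.377 ± √46.045) / 9.81 = (8.377 ± 6.786) / 9.81 → t = 0.1622 s or 1.546 s.
The first (ascending) time is 0.1622 s.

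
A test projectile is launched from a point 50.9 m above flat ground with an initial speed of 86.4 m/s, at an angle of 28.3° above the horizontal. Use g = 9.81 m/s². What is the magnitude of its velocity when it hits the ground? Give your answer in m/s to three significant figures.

Resolve: vₓ = 86.40 cos 28.3° = 76.07 m/s and v_y0 = 86.40 sin 28.3° = 40.96 m/s.
The projectile lands when y = 50.9 + (40.96) t − ½·9.81·t² = 0. Positive root: t = (40.96 + √(40.96² + 2·9.81·50.9)) / 9.81 = (40.96 + 51.73) / 9.81 = 9.449 s.
Vertical velocity at impact: v_y = v_y0 − g t = 40.96 − 9.81 × 9.449 = −51.73 m/s.
Speed: |v| = √(vₓ² + v_y²) = √(76.07² + 51.73²) = 92.00 m/s.

92.0 m/s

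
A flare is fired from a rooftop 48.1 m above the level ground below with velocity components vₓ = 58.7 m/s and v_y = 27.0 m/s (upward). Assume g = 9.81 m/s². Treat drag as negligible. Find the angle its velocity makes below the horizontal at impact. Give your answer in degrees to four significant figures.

34.87°

The projectile lands when y = 48.1 + (27.00) t − ½·9.81·t² = 0. Positive root: t = (27.00 + √(27.00² + 2·9.81·48.1)) / 9.81 = (27.00 + 40.90) / 9.81 = 6.921 s.
At impact: v_y = v_y0 − g t = −40.90 m/s; vₓ = 58.70 m/s.
Angle below horizontal: arctan(|v_y|/vₓ) = arctan(40.90/58.70) = 34.87°.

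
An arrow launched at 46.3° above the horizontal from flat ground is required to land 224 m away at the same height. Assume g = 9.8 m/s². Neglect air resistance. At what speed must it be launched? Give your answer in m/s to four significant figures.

46.88 m/s

On level ground R = v₀² sin 2θ / g ⇒ v₀ = √(gR / sin 2θ).
v₀ = √(9.80 × 224 / sin 92.60°) = √(2195 / 0.9990) = √2197.5 = 46.88 m/s.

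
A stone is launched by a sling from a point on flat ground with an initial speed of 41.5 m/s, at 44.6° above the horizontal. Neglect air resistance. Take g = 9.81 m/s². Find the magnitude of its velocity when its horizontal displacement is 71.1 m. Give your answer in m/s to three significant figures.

30.1 m/s

Resolve: vₓ = 41.50 cos 44.6° = 29.55 m/s and v_y0 = 41.50 sin 44.6° = 29.14 m/s.
x = vₓ t ⇒ t = 71.1/29.55 = 2.406 s.
Vertical velocity there: v_y = v_y0 − g t = 29.14 − 9.81 × 2.406 = 5.535 m/s.
Speed: √(vₓ² + v_y²) = √(29.55² + 5.535²) = 30.06 m/s.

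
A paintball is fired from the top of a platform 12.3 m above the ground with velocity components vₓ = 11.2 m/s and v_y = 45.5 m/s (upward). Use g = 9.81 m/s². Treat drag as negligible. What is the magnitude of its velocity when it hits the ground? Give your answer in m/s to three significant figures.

49.4 m/s

With up positive and y = 0 at the ground: y(t) = 12.3 + (45.50) t − 4.905 t². Setting y = 0 and taking the positive root: t = [45.50 + √(45.50² + 2·9.81·12.3)] / 9.81 = (45.50 + 48.08) / 9.81 = 9.539 s.
Vertical velocity at impact: v_y = v_y0 − g t = 45.50 − 9.81 × 9.539 = −48.08 m/s.
Speed: |v| = √(vₓ² + v_y²) = √(11.20² + 48.08²) = 49.37 m/s.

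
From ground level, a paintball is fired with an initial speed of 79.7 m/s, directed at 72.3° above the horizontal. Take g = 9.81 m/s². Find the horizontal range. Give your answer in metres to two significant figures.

Horizontal component vₓ = 79.70 cos 72.3° = 24.23 m/s; vertical v_y0 = 79.70 sin 72.3° = 75.93 m/s.
Time aloft: T = 2 v_y0 / g = 2 × 75.93 / 9.81 = 15.48 s.
Range: R = vₓ T = 24.23 × 15.48 = 375.1 m.

380 m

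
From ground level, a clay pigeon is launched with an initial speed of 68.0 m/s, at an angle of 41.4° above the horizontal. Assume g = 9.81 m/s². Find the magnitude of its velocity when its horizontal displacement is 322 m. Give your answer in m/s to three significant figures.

Resolve: vₓ = 68.00 cos 41.4° = 51.01 m/s and v_y0 = 68.00 sin 41.4° = 44.97 m/s.
Time to reach x = 322 m: t = x/vₓ = 322/51.01 = 6.313 s.
Vertical velocity there: v_y = v_y0 − g t = 44.97 − 9.81 × 6.313 = −16.96 m/s.
Speed: √(vₓ² + v_y²) = √(51.01² + 16.96²) = 53.75 m/s.

53.8 m/s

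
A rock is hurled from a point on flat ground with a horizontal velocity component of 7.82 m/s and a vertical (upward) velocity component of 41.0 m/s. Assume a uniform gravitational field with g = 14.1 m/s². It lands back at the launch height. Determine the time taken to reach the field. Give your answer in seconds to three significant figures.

Landing at launch height ⇒ T = 2 v_y0 / g = 2 × 41.00 / 14.1 = 5.816 s.

5.82 s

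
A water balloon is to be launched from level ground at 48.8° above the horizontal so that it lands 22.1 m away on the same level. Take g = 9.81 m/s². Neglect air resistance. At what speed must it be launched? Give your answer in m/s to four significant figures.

14.79 m/s

From R = (v₀² / g) sin 2θ: v₀ = √(gR / sin 2θ).
v₀ = √(9.81 × 22.1 / sin 97.60°) = √(216.8 / 0.9912) = √218.72 = 14.79 m/s.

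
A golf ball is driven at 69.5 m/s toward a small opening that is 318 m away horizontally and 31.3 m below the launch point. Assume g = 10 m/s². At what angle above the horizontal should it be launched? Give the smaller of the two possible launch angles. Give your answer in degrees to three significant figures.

14.1°

Trajectory: y = x tanθ − g x² (1 + tan²θ)/(2v₀²). With x = 318, y = −31.3, v₀ = 69.5, g = 10.0:
104.7 tan²θ − 318 tanθ + (73.38) = 0.
tanθ = [318 ± √(318² − 4 × 104.7 × (73.38))] / (2 × 104.7) = (318 ± 265.3) / 209.4, giving tanθ = 0.2516 or 2.786.
θ = 14.12° or 70.26°; the smaller is 14.12°.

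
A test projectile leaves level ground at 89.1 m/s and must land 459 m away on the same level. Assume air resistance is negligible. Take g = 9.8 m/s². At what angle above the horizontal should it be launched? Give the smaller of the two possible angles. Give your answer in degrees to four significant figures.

17.26°

R = v₀² sin 2θ / g gives sin 2θ = gR/v₀² = 9.80·459/89.1² = 0.5666.
2θ = 34.51° or 180° − 34.51° = 145.5°, so θ = 17.26° or 72.74°.
The smaller angle is 17.26°.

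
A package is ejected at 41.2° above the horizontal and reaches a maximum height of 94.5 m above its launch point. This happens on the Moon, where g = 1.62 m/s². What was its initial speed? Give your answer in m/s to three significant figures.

At the peak v_y = 0, so v_y0 = √(2gH) = √(2 × 1.62 × 94.5) = 17.50 m/s.
v_y0 = v₀ sin θ ⇒ v₀ = 17.50 / sin 41.2° = 26.56 m/s.

26.6 m/s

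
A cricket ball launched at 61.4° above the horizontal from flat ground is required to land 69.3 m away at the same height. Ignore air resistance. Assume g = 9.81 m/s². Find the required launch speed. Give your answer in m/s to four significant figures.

Level-ground range: R = v₀² sin(2θ)/g, so v₀ = √(gR / sin 2θ).
v₀ = √(9.81 × 69.3 / sin 122.8°) = √(679.8 / 0.8406) = √808.78 = 28.44 m/s.

28.44 m/s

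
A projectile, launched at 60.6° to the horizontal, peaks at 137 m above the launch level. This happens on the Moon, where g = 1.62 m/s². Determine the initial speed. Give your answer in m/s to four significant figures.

24.18 m/s

At the peak v_y = 0, so v_y0 = √(2gH) = √(2 × 1.62 × 137) = 21.07 m/s.
v_y0 = v₀ sin θ ⇒ v₀ = 21.07 / sin 60.6° = 24.18 m/s.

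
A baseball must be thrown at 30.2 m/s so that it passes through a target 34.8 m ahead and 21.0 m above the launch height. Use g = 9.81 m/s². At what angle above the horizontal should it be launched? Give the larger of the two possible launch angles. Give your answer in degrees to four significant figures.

77.13°

Trajectory: y = x tanθ − g x² (1 + tan²θ)/(2v₀²). With x = 34.8, y = 21.0, v₀ = 30.2, g = 9.81:
6.513 tan²θ − 34.8 tanθ + (27.51) = 0.
tanθ = [34.8 ± √(34.8² − 4 × 6.513 × (27.51))] / (2 × 6.513) = (34.8 ± 22.23) / 13.03, giving tanθ = 0.9648 or 4.378.
θ = 43.97° or 77.13°; the larger is 77.13°.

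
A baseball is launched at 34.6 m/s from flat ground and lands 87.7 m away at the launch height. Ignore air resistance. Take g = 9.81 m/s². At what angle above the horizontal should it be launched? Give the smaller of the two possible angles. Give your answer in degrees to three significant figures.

R = v₀² sin 2θ / g gives sin 2θ = gR/v₀² = 9.81·87.7/34.6² = 0.7186.
2θ = 45.94° or 180° − 45.94° = 134.1°, so θ = 22.97° or 67.03°.
The smaller angle is 22.97°.

23.0°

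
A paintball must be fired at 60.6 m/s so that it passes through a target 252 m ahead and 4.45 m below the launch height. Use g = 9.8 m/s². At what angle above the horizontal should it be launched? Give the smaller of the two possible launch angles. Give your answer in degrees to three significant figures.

Trajectory: y = x tanθ − g x² (1 + tan²θ)/(2v₀²). With x = 252, y = −4.45, v₀ = 60.6, g = 9.80:
84.73 tan²θ − 252 tanθ + (80.28) = 0.
tanθ = [252 ± √(252² − 4 × 84.73 × (80.28))] / (2 × 84.73) = (252 ± 190.5) / 169.5, giving tanθ = 0.3629 or 2.611.
θ = 19.94° or 69.04°; the smaller is 19.94°.

19.9°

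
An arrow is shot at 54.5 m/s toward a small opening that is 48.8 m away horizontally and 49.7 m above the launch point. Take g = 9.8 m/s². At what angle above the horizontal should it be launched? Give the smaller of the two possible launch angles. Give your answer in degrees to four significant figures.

Trajectory: y = x tanθ − g x² (1 + tan²θ)/(2v₀²). With x = 48.8, y = 49.7, v₀ = 54.5, g = 9.80:
3.929 tan²θ − 48.8 tanθ + (53.63) = 0.
tanθ = [48.8 ± √(48.8² − 4 × 3.929 × (53.63))] / (2 × 3.929) = (48.8 ± 39.23) / 7.857, giving tanθ = 1.218 or 11.20.
θ = 50.62° or 84.90°; the smaller is 50.62°.

50.62°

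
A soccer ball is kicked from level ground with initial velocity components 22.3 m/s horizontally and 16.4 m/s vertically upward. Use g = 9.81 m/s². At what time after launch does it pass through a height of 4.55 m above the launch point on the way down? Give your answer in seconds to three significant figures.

Require v_y0 t − ½ g t² = 4.55, i.e. 4.905 t² − 16.40 t + 4.55 = 0.
t = [16.40 ± √(16.40² − 2·9.81·4.55)] / 9.81 = (16.40 ± 13.40) / 9.81, so t = 0.3053 s or t = 3.038 s.
The descending-branch root is 3.038 s.

3.04 s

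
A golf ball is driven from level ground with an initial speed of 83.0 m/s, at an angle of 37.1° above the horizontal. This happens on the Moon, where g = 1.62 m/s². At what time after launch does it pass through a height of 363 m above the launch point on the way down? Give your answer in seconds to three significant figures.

vₓ = 83.00 cos 37.1° = 66.20 m/s; v_y0 = 83.00 sin 37.1° = 50.07 m/s.
Set y = v_y0 t − ½ g t² = 363: 0.8100 t² − 50.07 t + 363 = 0.
Quadratic formula: t = (50.07 ± √1330.5) / 1.62 = (50.07 ± 36.48) / 1.62 → t = 8.389 s or 53.42 s.
The descending-branch root is 53.42 s.

53.4 s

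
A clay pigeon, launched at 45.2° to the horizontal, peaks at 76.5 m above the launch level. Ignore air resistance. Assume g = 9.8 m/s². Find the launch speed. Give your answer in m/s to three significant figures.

54.6 m/s

At the peak v_y = 0, so v_y0 = √(2gH) = √(2 × 9.80 × 76.5) = 38.72 m/s.
v_y0 = v₀ sin θ ⇒ v₀ = 38.72 / sin 45.2° = 54.57 m/s.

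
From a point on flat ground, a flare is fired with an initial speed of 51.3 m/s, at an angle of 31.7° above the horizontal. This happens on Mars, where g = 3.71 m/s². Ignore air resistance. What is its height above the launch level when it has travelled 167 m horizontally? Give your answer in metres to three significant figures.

76.0 m

Components: vₓ = 51.30 cos 31.7° = 43.65 m/s, v_y0 = 51.30 sin 31.7° = 26.96 m/s.
Time to reach x = 167 m: t = x/vₓ = 167/43.65 = 3.826 s.
Height: y = v_y0 t − ½ g t² = 26.96 × 3.826 − 1.855 × 3.826² = 103.1 − 27.16 = 75.98 m.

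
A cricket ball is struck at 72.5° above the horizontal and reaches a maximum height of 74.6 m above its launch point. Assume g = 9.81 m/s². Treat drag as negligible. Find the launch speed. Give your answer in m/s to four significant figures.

At the peak v_y = 0, so v_y0 = √(2gH) = √(2 × 9.81 × 74.6) = 38.26 m/s.
v_y0 = v₀ sin θ ⇒ v₀ = 38.26 / sin 72.5° = 40.11 m/s.

40.11 m/s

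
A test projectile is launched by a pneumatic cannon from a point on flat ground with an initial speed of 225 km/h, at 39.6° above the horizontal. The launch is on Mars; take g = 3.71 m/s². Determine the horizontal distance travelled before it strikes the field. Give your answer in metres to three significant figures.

1030 m

Convert: 225 km/h = 225/3.6 = 62.50 m/s.
Resolve: vₓ = 62.50 cos 39.6° = 48.16 m/s and v_y0 = 62.50 sin 39.6° = 39.84 m/s.
Time aloft: T = 2 v_y0 / g = 2 × 39.84 / 3.71 = 21.48 s.
Range: R = vₓ T = 48.16 × 21.48 = 1034 m.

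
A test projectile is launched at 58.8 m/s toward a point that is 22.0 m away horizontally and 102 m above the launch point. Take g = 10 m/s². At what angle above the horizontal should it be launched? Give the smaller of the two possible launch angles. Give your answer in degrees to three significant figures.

80.1°

Trajectory: y = x tanθ − g x² (1 + tan²θ)/(2v₀²). With x = 22.0, y = 102, v₀ = 58.8, g = 10.0:
0.6999 tan²θ − 22.0 tanθ + (102.7) = 0.
tanθ = [22.0 ± √(22.0² − 4 × 0.6999 × (102.7))] / (2 × 0.6999) = (22.0 ± 14.02) / 1.400, giving tanθ = 5.703 or 25.73.
θ = 80.05° or 87.77°; the smaller is 80.05°.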